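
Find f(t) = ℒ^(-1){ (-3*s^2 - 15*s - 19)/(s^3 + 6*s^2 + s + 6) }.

f(t) = -3*sin(t) - 2*cos(t) - exp(-6*t)

Factor the denominator: s^3 + 6*s^2 + s + 6 = (s + 6)*(s^2 + 1).
Partial fraction decomposition gives [-1/(s + 6)] + [-2*s/(s^2 + 1)] + [-3/(s^2 + 1)].
Invert each term: -1/(s + 6) ↔ -e^(-6t); -2·s/(s^2 + 1) ↔ -2cos(t); -3·1/(s^2 + 1) ↔ -3sin(t).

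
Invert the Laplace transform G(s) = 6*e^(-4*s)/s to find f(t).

f(t) = Heaviside(t - 4)*(6)

The factor e^(-4s) signals a time shift by c = 4 (second shifting theorem).
L{6} = 6/s, so L^-1{6/s} = 6.
Hence the inverse is u(t - 4) times that function evaluated at t - 4.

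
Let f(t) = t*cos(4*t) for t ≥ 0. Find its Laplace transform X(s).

X(s) = (s - 4)*(s + 4)/(s^2 + 16)^2

L{cos(4t)} = s/(s^2 + 16).
Then apply L{t·g(t)} = -d/ds[G(s)] with G(s) = s/(s^2 + 16):
differentiating 1 time and applying the sign gives (s - 4)*(s + 4)/(s^2 + 16)^2.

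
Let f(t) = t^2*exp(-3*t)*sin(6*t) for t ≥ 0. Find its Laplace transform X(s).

X(s) = 36*(s^2 + 6*s - 3)/(s^2 + 6*s + 45)^3

L{sin(6t)} = 6/(s^2 + 36).
Multiplying by e^(-3t) shifts s → s + 3, so L{exp(-3*t)*sin(6*t)} = 6/((s + 3)^2 + 36).
Then apply L{t^2·g(t)} = (-1)^2 d^2/ds^2[G(s)] with G(s) = 6/((s + 3)^2 + 36):
differentiating 2 times and applying the sign gives 36*(s^2 + 6*s - 3)/(s^2 + 6*s + 45)^3.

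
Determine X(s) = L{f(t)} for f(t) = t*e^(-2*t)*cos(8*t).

X(s) = (s - 6)*(s + 10)/(s^2 + 4*s + 68)^2

L{cos(8t)} = s/(s^2 + 64).
Multiplying by e^(-2t) shifts s → s + 2, so L{e^(-2*t)*cos(8*t)} = (s + 2)/((s + 2)^2 + 64).
Then apply L{t·g(t)} = -d/ds[G(s)] with G(s) = (s + 2)/((s + 2)^2 + 64):
differentiating 1 time and applying the sign gives (s - 6)*(s + 10)/(s^2 + 4*s + 68)^2.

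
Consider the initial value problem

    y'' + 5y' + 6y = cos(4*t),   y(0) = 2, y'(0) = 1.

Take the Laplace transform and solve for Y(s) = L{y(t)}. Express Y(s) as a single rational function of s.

Transform both sides with L{·}.
With L{y''} = s^2 Y - s·y(0) - y'(0) and L{y'} = sY - y(0), with y(0) = 2, y'(0) = 1: the LHS transforms to (s^2 + 5*s + 6)Y - (2*s + 11).
The right side is L{cos(4*t)} = s/(s^2 + 16).
So (s^2 + 5*s + 6)Y = s/(s^2 + 16) + (2*s + 11).
Solve for Y(s) and write it as one ratio of polynomials.

Y(s) = (2*s^3 + 11*s^2 + 33*s + 176)/(s^4 + 5*s^3 + 22*s^2 + 80*s + 96)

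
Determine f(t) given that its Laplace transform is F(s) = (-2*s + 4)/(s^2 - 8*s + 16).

f(t) = -4*t*exp(4*t) - 2*exp(4*t)

Factor the denominator: s^2 - 8*s + 16 = (s - 4)^2.
Partial fraction decomposition gives [-2/(s - 4)] + [-4/(s - 4)^2].
Invert each term: -2/(s - 4) ↔ -2e^(4t); -4/(s - 4)^2 ↔ -4t·e^(4t).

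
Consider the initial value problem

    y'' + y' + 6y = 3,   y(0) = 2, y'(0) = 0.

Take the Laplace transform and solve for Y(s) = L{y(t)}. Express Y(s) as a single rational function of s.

Laplace-transform each side.
Using L{y''} = s^2 Y - s·y(0) - y'(0) and L{y'} = sY - y(0), with y(0) = 2, y'(0) = 0, the left side becomes (s^2 + s + 6)Y - (2*s + 2).
The right side is L{3} = 3/s.
So (s^2 + s + 6)Y = 3/s + (2*s + 2).
Solve for Y(s) and write it as one ratio of polynomials.

Y(s) = (2*s^2 + 2*s + 3)/(s^3 + s^2 + 6*s)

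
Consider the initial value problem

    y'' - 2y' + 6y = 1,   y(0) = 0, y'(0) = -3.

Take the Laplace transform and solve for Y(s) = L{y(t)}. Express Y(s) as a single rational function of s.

Apply the Laplace transform to the equation.
Using L{y''} = s^2 Y - s·y(0) - y'(0) and L{y'} = sY - y(0), with y(0) = 0, y'(0) = -3, the left side becomes (s^2 - 2*s + 6)Y - (-3).
The right side is L{1} = 1/s.
So (s^2 - 2*s + 6)Y = 1/s + (-3).
Solve for Y(s) and write it as one ratio of polynomials.

Y(s) = (-3*s + 1)/(s^3 - 2*s^2 + 6*s)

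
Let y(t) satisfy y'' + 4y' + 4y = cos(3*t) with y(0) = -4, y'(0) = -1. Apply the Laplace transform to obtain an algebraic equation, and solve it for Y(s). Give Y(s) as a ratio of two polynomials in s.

Take the Laplace transform of both sides.
With L{y''} = s^2 Y - s·y(0) - y'(0) and L{y'} = sY - y(0), with y(0) = -4, y'(0) = -1: the LHS transforms to (s^2 + 4*s + 4)Y - (-4*s - 17).
The right side is L{cos(3*t)} = s/(s^2 + 9).
So (s^2 + 4*s + 4)Y = s/(s^2 + 9) + (-4*s - 17).
Isolate Y and clear denominators.

Y(s) = (-4*s^3 - 17*s^2 - 35*s - 153)/(s^4 + 4*s^3 + 13*s^2 + 36*s + 36)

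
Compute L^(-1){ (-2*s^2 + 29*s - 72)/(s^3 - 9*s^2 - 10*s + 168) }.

Factor the denominator: s^3 - 9*s^2 - 10*s + 168 = (s - 7)*(s - 6)*(s + 4).
Partial fraction decomposition gives [-2/(s + 4)] + [-3/(s - 6)] + [3/(s - 7)].
Invert each term: -2/(s + 4) ↔ -2e^(-4t); -3/(s - 6) ↔ -3e^(6t); 3/(s - 7) ↔ 3e^(7t).

3*exp(7*t) - 3*exp(6*t) - 2*exp(-4*t)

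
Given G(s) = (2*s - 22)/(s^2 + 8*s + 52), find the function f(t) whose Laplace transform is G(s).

f(t) = -5*exp(-4*t)*sin(6*t) + 2*exp(-4*t)*cos(6*t)

Complete the square in the denominator: s^2 + 8*s + 52 = (s + 4)^2 + 6^2.
Split the numerator to match: 2*s - 22 = 2·(s + 4) - 5·6.
Invert each term: 2·(s + 4)/((s + 4)^2 + 36) ↔ 2e^(-4t)cos(6t); -5·6/((s + 4)^2 + 36) ↔ -5e^(-4t)sin(6t).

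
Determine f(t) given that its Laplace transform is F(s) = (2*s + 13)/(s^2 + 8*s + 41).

Complete the square in the denominator: s^2 + 8*s + 41 = (s + 4)^2 + 5^2.
Split the numerator to match: 2*s + 13 = 2·(s + 4) + 1·5.
Invert each term: 2·(s + 4)/((s + 4)^2 + 25) ↔ 2e^(-4t)cos(5t); 1·5/((s + 4)^2 + 25) ↔ e^(-4t)sin(5t).

f(t) = exp(-4*t)*sin(5*t) + 2*exp(-4*t)*cos(5*t)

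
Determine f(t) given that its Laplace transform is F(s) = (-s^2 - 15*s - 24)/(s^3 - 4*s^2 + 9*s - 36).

Factor the denominator: s^3 - 4*s^2 + 9*s - 36 = (s - 4)*(s^2 + 9).
Partial fraction decomposition gives [-4/(s - 4)] + [3*s/(s^2 + 9)] + [-3/(s^2 + 9)].
Invert each term: -4/(s - 4) ↔ -4e^(4t); 3·s/(s^2 + 9) ↔ 3cos(3t); -1·3/(s^2 + 9) ↔ -sin(3t).

f(t) = -4*exp(4*t) - sin(3*t) + 3*cos(3*t)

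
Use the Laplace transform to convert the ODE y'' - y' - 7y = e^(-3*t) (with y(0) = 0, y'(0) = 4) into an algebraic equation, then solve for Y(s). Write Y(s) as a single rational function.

Apply the Laplace transform to the equation.
With L{y''} = s^2 Y - s·y(0) - y'(0) and L{y'} = sY - y(0), with y(0) = 0, y'(0) = 4: the LHS transforms to (s^2 - s - 7)Y - (4).
The right side is L{e^(-3*t)} = 1/(s + 3).
So (s^2 - s - 7)Y = 1/(s + 3) + (4).
Solve for Y(s) and write it as one ratio of polynomials.

Y(s) = (4*s + 13)/(s^3 + 2*s^2 - 10*s - 21)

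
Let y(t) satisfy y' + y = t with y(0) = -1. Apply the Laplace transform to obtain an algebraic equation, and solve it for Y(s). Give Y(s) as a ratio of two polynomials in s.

Take the Laplace transform of both sides.
The derivative rules (L{y'} = sY - y(0) = sY - (-1)) turn the left side into (s + 1)Y - (-1).
The right side is L{t} = s^(-2).
So (s + 1)Y = s^(-2) + (-1).
Isolate Y and clear denominators.

Y(s) = (-s + 1)/s^2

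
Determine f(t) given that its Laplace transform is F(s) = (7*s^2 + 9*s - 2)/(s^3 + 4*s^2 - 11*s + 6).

Factor the denominator: s^3 + 4*s^2 - 11*s + 6 = (s - 1)^2*(s + 6).
Partial fraction decomposition gives [3/(s - 1)] + [2/(s - 1)^2] + [4/(s + 6)].
Invert each term: 3/(s - 1) ↔ 3e^(t); 2/(s - 1)^2 ↔ 2t·e^(t); 4/(s + 6) ↔ 4e^(-6t).

f(t) = 2*t*exp(t) + 3*exp(t) + 4*exp(-6*t)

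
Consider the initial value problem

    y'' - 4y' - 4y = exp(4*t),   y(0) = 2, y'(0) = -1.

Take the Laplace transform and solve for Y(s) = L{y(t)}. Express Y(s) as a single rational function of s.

Take the Laplace transform of both sides.
Using L{y''} = s^2 Y - s·y(0) - y'(0) and L{y'} = sY - y(0), with y(0) = 2, y'(0) = -1, the left side becomes (s^2 - 4*s - 4)Y - (2*s - 9).
The right side is L{exp(4*t)} = 1/(s - 4).
So (s^2 - 4*s - 4)Y = 1/(s - 4) + (2*s - 9).
Divide through and combine into a single rational function.

Y(s) = (2*s^2 - 17*s + 37)/(s^3 - 8*s^2 + 12*s + 16)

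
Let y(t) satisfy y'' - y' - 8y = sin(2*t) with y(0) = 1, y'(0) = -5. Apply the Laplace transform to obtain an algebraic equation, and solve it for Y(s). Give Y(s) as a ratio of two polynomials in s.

Y(s) = (s^3 - 6*s^2 + 4*s - 22)/(s^4 - s^3 - 4*s^2 - 4*s - 32)

Take the Laplace transform of both sides.
With L{y''} = s^2 Y - s·y(0) - y'(0) and L{y'} = sY - y(0), with y(0) = 1, y'(0) = -5: the LHS transforms to (s^2 - s - 8)Y - (s - 6).
The right side is L{sin(2*t)} = 2/(s^2 + 4).
So (s^2 - s - 8)Y = 2/(s^2 + 4) + (s - 6).
Solve for Y(s) and write it as one ratio of polynomials.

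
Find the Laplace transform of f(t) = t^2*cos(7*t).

2*s*(s^2 - 147)/(s^2 + 49)^3

L{cos(7t)} = s/(s^2 + 49).
Then apply L{t^2·g(t)} = (-1)^2 d^2/ds^2[G(s)] with G(s) = s/(s^2 + 49):
differentiating 2 times and applying the sign gives 2*s*(s^2 - 147)/(s^2 + 49)^3.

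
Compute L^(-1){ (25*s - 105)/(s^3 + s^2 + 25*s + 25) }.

4*sin(5*t) + 5*cos(5*t) - 5*exp(-t)

Factor the denominator: s^3 + s^2 + 25*s + 25 = (s + 1)*(s^2 + 25).
Partial fraction decomposition gives [-5/(s + 1)] + [5*s/(s^2 + 25)] + [20/(s^2 + 25)].
Invert each term: -5/(s + 1) ↔ -5e^(-t); 5·s/(s^2 + 25) ↔ 5cos(5t); 4·5/(s^2 + 25) ↔ 4sin(5t).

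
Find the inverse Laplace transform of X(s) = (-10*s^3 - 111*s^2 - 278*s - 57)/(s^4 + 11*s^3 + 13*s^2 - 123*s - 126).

Factor the denominator: s^4 + 11*s^3 + 13*s^2 - 123*s - 126 = (s - 3)*(s + 1)*(s + 6)*(s + 7).
Partial fraction decomposition gives [-1/(s + 1)] + [-6/(s - 3)] + [-5/(s + 6)] + [2/(s + 7)].
Invert each term: -1/(s + 1) ↔ -e^(-t); -6/(s - 3) ↔ -6e^(3t); -5/(s + 6) ↔ -5e^(-6t); 2/(s + 7) ↔ 2e^(-7t).

-6*exp(3*t) - exp(-t) - 5*exp(-6*t) + 2*exp(-7*t)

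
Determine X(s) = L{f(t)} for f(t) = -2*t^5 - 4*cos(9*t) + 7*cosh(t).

By linearity of the Laplace transform, transform each term separately.
(-4)·[L{cos(9t)} = s/(s^2 + 81)]; (7)·[L{cosh(t)} = s/(s^2 - 1)]; (-2)·[L{t^5} = 5!/s^6 = 120/s^6].

X(s) = -4*s/(s^2 + 81) + 7*s/(s^2 - 1) - 240/s^6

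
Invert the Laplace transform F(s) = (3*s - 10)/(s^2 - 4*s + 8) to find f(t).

f(t) = -2*exp(2*t)*sin(2*t) + 3*exp(2*t)*cos(2*t)

Complete the square in the denominator: s^2 - 4*s + 8 = (s - 2)^2 + 2^2.
Split the numerator to match: 3*s - 10 = 3·(s - 2) - 2·2.
Invert each term: 3·(s - 2)/((s - 2)^2 + 4) ↔ 3e^(2t)cos(2t); -2·2/((s - 2)^2 + 4) ↔ -2e^(2t)sin(2t).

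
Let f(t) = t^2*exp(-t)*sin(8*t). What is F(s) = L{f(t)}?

F(s) = 16*(3*s^2 + 6*s - 61)/(s^2 + 2*s + 65)^3

L{sin(8t)} = 8/(s^2 + 64).
Multiplying by e^(-t) shifts s → s + 1, so L{exp(-t)*sin(8*t)} = 8/((s + 1)^2 + 64).
Then apply L{t^2·g(t)} = (-1)^2 d^2/ds^2[G(s)] with G(s) = 8/((s + 1)^2 + 64):
differentiating 2 times and applying the sign gives 16*(3*s^2 + 6*s - 61)/(s^2 + 2*s + 65)^3.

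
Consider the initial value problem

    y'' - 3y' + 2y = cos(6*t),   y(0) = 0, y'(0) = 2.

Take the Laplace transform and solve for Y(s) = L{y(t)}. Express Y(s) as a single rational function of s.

Laplace-transform each side.
With L{y''} = s^2 Y - s·y(0) - y'(0) and L{y'} = sY - y(0), with y(0) = 0, y'(0) = 2: the LHS transforms to (s^2 - 3*s + 2)Y - (2).
The right side is L{cos(6*t)} = s/(s^2 + 36).
So (s^2 - 3*s + 2)Y = s/(s^2 + 36) + (2).
Solve for Y(s) and write it as one ratio of polynomials.

Y(s) = (2*s^2 + s + 72)/(s^4 - 3*s^3 + 38*s^2 - 108*s + 72)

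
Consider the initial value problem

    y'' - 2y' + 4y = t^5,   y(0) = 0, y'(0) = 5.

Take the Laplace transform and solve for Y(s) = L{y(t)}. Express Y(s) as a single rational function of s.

Apply the Laplace transform to the equation.
Using L{y''} = s^2 Y - s·y(0) - y'(0) and L{y'} = sY - y(0), with y(0) = 0, y'(0) = 5, the left side becomes (s^2 - 2*s + 4)Y - (5).
The right side is L{t^5} = 120/s^6.
So (s^2 - 2*s + 4)Y = 120/s^6 + (5).
Isolate Y and clear denominators.

Y(s) = (5*s^6 + 120)/(s^8 - 2*s^7 + 4*s^6)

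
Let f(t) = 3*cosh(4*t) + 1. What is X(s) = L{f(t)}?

X(s) = 3*s/(s^2 - 16) + 1/s

The transform is linear, so treat each term independently.
L{1} = 1/s; (3)·[L{cosh(4t)} = s/(s^2 - 16)].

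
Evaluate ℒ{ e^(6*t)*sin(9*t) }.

9/((s - 6)^2 + 81)

L{sin(9t)} = 9/(s^2 + 81).
By the first shifting theorem, multiplying by e^(6t) replaces s with s - 6.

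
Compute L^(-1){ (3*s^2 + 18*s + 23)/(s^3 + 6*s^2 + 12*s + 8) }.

-t^2*exp(-2*t)/2 + 6*t*exp(-2*t) + 3*exp(-2*t)

Factor the denominator: s^3 + 6*s^2 + 12*s + 8 = (s + 2)^3.
Partial fraction decomposition gives [3/(s + 2)] + [6/(s + 2)^2] + [-1/(s + 2)^3].
Invert each term: 3/(s + 2) ↔ 3e^(-2t); 6/(s + 2)^2 ↔ 6t·e^(-2t); -1/(s + 2)^3 ↔ (-1/2)t^2·e^(-2t).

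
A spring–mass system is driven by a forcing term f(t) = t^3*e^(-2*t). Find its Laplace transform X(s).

X(s) = 6/(s + 2)^4

L{t^3} = 3!/s^4 = 6/s^4.
By the first shifting theorem, multiplying by e^(-2t) replaces s with s + 2.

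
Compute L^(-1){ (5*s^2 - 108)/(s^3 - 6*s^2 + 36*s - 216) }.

Factor the denominator: s^3 - 6*s^2 + 36*s - 216 = (s - 6)*(s^2 + 36).
Partial fraction decomposition gives [1/(s - 6)] + [4*s/(s^2 + 36)] + [24/(s^2 + 36)].
Invert each term: 1/(s - 6) ↔ e^(6t); 4·s/(s^2 + 36) ↔ 4cos(6t); 4·6/(s^2 + 36) ↔ 4sin(6t).

exp(6*t) + 4*sin(6*t) + 4*cos(6*t)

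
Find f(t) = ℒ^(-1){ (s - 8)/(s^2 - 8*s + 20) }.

Complete the square in the denominator: s^2 - 8*s + 20 = (s - 4)^2 + 2^2.
Split the numerator to match: s - 8 = 1·(s - 4) - 2·2.
Invert each term: 1·(s - 4)/((s - 4)^2 + 4) ↔ e^(4t)cos(2t); -2·2/((s - 4)^2 + 4) ↔ -2e^(4t)sin(2t).

f(t) = -2*exp(4*t)*sin(2*t) + exp(4*t)*cos(2*t)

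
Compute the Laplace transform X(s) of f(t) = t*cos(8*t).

X(s) = (s - 8)*(s + 8)/(s^2 + 64)^2

L{cos(8t)} = s/(s^2 + 64).
Then apply L{t·g(t)} = -d/ds[G(s)] with G(s) = s/(s^2 + 64):
differentiating 1 time and applying the sign gives (s - 8)*(s + 8)/(s^2 + 64)^2.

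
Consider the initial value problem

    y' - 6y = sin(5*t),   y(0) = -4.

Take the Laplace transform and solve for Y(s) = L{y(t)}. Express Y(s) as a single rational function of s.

Take the Laplace transform of both sides.
The derivative rules (L{y'} = sY - y(0) = sY - (-4)) turn the left side into (s - 6)Y - (-4).
The right side is L{sin(5*t)} = 5/(s^2 + 25).
So (s - 6)Y = 5/(s^2 + 25) + (-4).
Divide through and combine into a single rational function.

Y(s) = (-4*s^2 - 95)/(s^3 - 6*s^2 + 25*s - 150)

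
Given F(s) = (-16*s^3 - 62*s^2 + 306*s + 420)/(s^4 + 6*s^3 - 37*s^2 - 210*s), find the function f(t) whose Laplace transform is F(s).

Factor the denominator: s^4 + 6*s^3 - 37*s^2 - 210*s = s*(s - 6)*(s + 5)*(s + 7).
Partial fraction decomposition gives [-2/s] + [-4/(s - 6)] + [-4/(s + 7)] + [-6/(s + 5)].
Invert each term: -2/(s - 0) ↔ -2e^(0t); -4/(s - 6) ↔ -4e^(6t); -4/(s + 7) ↔ -4e^(-7t); -6/(s + 5) ↔ -6e^(-5t).

f(t) = -4*exp(6*t) - 2 - 6*exp(-5*t) - 4*exp(-7*t)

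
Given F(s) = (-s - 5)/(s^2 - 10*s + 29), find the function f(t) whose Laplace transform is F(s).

f(t) = -5*exp(5*t)*sin(2*t) - exp(5*t)*cos(2*t)

Complete the square in the denominator: s^2 - 10*s + 29 = (s - 5)^2 + 2^2.
Split the numerator to match: -s - 5 = -1·(s - 5) - 5·2.
Invert each term: -1·(s - 5)/((s - 5)^2 + 4) ↔ -e^(5t)cos(2t); -5·2/((s - 5)^2 + 4) ↔ -5e^(5t)sin(2t).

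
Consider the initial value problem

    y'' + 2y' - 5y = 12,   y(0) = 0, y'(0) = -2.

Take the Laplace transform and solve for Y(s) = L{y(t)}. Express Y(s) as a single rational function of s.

Transform both sides with L{·}.
Using L{y''} = s^2 Y - s·y(0) - y'(0) and L{y'} = sY - y(0), with y(0) = 0, y'(0) = -2, the left side becomes (s^2 + 2*s - 5)Y - (-2).
The right side is L{12} = 12/s.
So (s^2 + 2*s - 5)Y = 12/s + (-2).
Divide through and combine into a single rational function.

Y(s) = (-2*s + 12)/(s^3 + 2*s^2 - 5*s)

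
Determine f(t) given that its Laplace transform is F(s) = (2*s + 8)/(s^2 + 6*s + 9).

Factor the denominator: s^2 + 6*s + 9 = (s + 3)^2.
Partial fraction decomposition gives [2/(s + 3)] + [2/(s + 3)^2].
Invert each term: 2/(s + 3) ↔ 2e^(-3t); 2/(s + 3)^2 ↔ 2t·e^(-3t).

f(t) = 2*t*exp(-3*t) + 2*exp(-3*t)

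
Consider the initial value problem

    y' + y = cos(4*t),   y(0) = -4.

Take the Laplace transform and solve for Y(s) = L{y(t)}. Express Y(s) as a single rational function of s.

Take the Laplace transform of both sides.
Using L{y'} = sY - y(0) = sY - (-4), the left side becomes (s + 1)Y - (-4).
The right side is L{cos(4*t)} = s/(s^2 + 16).
So (s + 1)Y = s/(s^2 + 16) + (-4).
Isolate Y and clear denominators.

Y(s) = (-4*s^2 + s - 64)/(s^3 + s^2 + 16*s + 16)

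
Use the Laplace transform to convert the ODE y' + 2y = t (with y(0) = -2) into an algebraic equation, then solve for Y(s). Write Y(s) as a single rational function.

Y(s) = (-2*s^2 + 1)/(s^3 + 2*s^2)

Transform both sides with L{·}.
The derivative rules (L{y'} = sY - y(0) = sY - (-2)) turn the left side into (s + 2)Y - (-2).
The right side is L{t} = s^(-2).
So (s + 2)Y = s^(-2) + (-2).
Isolate Y and clear denominators.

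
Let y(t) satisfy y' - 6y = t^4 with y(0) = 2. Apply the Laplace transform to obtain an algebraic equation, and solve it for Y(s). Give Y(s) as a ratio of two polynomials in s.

Y(s) = (2*s^5 + 24)/(s^6 - 6*s^5)

Take the Laplace transform of both sides.
Using L{y'} = sY - y(0) = sY - 2, the left side becomes (s - 6)Y - (2).
The right side is L{t^4} = 24/s^5.
So (s - 6)Y = 24/s^5 + (2).
Divide through and combine into a single rational function.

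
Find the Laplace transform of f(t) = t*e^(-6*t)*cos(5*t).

L{cos(5t)} = s/(s^2 + 25).
Multiplying by e^(-6t) shifts s → s + 6, so L{e^(-6*t)*cos(5*t)} = (s + 6)/((s + 6)^2 + 25).
Then apply L{t·g(t)} = -d/ds[G(s)] with G(s) = (s + 6)/((s + 6)^2 + 25):
differentiating 1 time and applying the sign gives (s + 1)*(s + 11)/(s^2 + 12*s + 61)^2.

(s + 1)*(s + 11)/(s^2 + 12*s + 61)^2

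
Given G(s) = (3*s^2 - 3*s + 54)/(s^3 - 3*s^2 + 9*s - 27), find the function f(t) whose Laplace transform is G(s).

Factor the denominator: s^3 - 3*s^2 + 9*s - 27 = (s - 3)*(s^2 + 9).
Partial fraction decomposition gives [4/(s - 3)] + [-s/(s^2 + 9)] + [-6/(s^2 + 9)].
Invert each term: 4/(s - 3) ↔ 4e^(3t); -1·s/(s^2 + 9) ↔ -cos(3t); -2·3/(s^2 + 9) ↔ -2sin(3t).

f(t) = 4*exp(3*t) - 2*sin(3*t) - cos(3*t)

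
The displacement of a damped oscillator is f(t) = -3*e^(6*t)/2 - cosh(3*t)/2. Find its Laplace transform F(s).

F(s) = -s/(2*(s^2 - 9)) - 3/(2*(s - 6))

The transform is linear, so treat each term independently.
(-1/2)·[L{cosh(3t)} = s/(s^2 - 9)]; (-3/2)·[L{e^(6t)} = 1/(s - 6)].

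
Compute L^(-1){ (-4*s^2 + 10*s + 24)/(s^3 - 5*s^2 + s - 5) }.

Factor the denominator: s^3 - 5*s^2 + s - 5 = (s - 5)*(s^2 + 1).
Partial fraction decomposition gives [-1/(s - 5)] + [-3*s/(s^2 + 1)] + [-5/(s^2 + 1)].
Invert each term: -1/(s - 5) ↔ -e^(5t); -3·s/(s^2 + 1) ↔ -3cos(t); -5·1/(s^2 + 1) ↔ -5sin(t).

-exp(5*t) - 5*sin(t) - 3*cos(t)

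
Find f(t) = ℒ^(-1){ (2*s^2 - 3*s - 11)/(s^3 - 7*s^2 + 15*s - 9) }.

Factor the denominator: s^3 - 7*s^2 + 15*s - 9 = (s - 3)^2*(s - 1).
Partial fraction decomposition gives [5/(s - 3)] + [-1/(s - 3)^2] + [-3/(s - 1)].
Invert each term: 5/(s - 3) ↔ 5e^(3t); -1/(s - 3)^2 ↔ -t·e^(3t); -3/(s - 1) ↔ -3e^(t).

f(t) = -t*exp(3*t) + 5*exp(3*t) - 3*exp(t)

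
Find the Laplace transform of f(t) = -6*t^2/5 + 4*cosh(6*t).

Apply the Laplace transform termwise.
(4)·[L{cosh(6t)} = s/(s^2 - 36)]; (-6/5)·[L{t^2} = 2!/s^3 = 2/s^3].

4*s/(s^2 - 36) - 12/(5*s^3)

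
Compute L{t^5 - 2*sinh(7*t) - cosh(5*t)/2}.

-s/(2*(s^2 - 25)) - 14/(s^2 - 49) + 120/s^6

The transform is linear, so treat each term independently.
(-1/2)·[L{cosh(5t)} = s/(s^2 - 25)]; L{t^5} = 5!/s^6 = 120/s^6; (-2)·[L{sinh(7t)} = 7/(s^2 - 49)].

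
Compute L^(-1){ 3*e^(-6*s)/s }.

The factor e^(-6s) signals a time shift by c = 6 (second shifting theorem).
L{3} = 3/s, so L^-1{3/s} = 3.
Hence the inverse is u(t - 6) times that function evaluated at t - 6.

Heaviside(t - 6)*(3)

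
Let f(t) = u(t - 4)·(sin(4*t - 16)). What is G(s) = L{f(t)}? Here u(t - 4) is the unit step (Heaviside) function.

G(s) = 4*exp(-4*s)/(s^2 + 16)

By the second shifting theorem, L{u(t - c)·g(t - c)} = e^(-cs)·H(s) with c = 4 and H(s) = L{g(t)}.
L{sin(4t)} = 4/(s^2 + 16).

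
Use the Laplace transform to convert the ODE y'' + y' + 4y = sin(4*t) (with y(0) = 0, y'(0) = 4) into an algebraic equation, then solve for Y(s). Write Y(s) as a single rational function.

Y(s) = (4*s^2 + 68)/(s^4 + s^3 + 20*s^2 + 16*s + 64)

Take the Laplace transform of both sides.
Using L{y''} = s^2 Y - s·y(0) - y'(0) and L{y'} = sY - y(0), with y(0) = 0, y'(0) = 4, the left side becomes (s^2 + s + 4)Y - (4).
The right side is L{sin(4*t)} = 4/(s^2 + 16).
So (s^2 + s + 4)Y = 4/(s^2 + 16) + (4).
Divide through and combine into a single rational function.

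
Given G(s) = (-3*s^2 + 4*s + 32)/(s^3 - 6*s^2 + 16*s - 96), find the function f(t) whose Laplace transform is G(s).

f(t) = -exp(6*t) - 2*sin(4*t) - 2*cos(4*t)

Factor the denominator: s^3 - 6*s^2 + 16*s - 96 = (s - 6)*(s^2 + 16).
Partial fraction decomposition gives [-1/(s - 6)] + [-2*s/(s^2 + 16)] + [-8/(s^2 + 16)].
Invert each term: -1/(s - 6) ↔ -e^(6t); -2·s/(s^2 + 16) ↔ -2cos(4t); -2·4/(s^2 + 16) ↔ -2sin(4t).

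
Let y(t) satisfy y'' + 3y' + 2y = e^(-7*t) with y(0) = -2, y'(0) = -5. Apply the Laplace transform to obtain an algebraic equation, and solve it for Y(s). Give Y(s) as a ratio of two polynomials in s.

Y(s) = (-2*s^2 - 25*s - 76)/(s^3 + 10*s^2 + 23*s + 14)

Transform both sides with L{·}.
With L{y''} = s^2 Y - s·y(0) - y'(0) and L{y'} = sY - y(0), with y(0) = -2, y'(0) = -5: the LHS transforms to (s^2 + 3*s + 2)Y - (-2*s - 11).
The right side is L{e^(-7*t)} = 1/(s + 7).
So (s^2 + 3*s + 2)Y = 1/(s + 7) + (-2*s - 11).
Isolate Y and clear denominators.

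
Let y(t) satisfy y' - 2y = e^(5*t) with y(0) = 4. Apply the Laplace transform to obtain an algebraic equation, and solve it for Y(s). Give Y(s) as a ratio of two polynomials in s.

Transform both sides with L{·}.
Using L{y'} = sY - y(0) = sY - 4, the left side becomes (s - 2)Y - (4).
The right side is L{e^(5*t)} = 1/(s - 5).
So (s - 2)Y = 1/(s - 5) + (4).
Isolate Y and clear denominators.

Y(s) = (4*s - 19)/(s^2 - 7*s + 10)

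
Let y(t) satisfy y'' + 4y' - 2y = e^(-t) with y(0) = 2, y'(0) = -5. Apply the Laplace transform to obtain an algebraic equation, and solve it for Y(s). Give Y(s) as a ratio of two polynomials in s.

Take the Laplace transform of both sides.
Using L{y''} = s^2 Y - s·y(0) - y'(0) and L{y'} = sY - y(0), with y(0) = 2, y'(0) = -5, the left side becomes (s^2 + 4*s - 2)Y - (2*s + 3).
The right side is L{e^(-t)} = 1/(s + 1).
So (s^2 + 4*s - 2)Y = 1/(s + 1) + (2*s + 3).
Divide through and combine into a single rational function.

Y(s) = (2*s^2 + 5*s + 4)/(s^3 + 5*s^2 + 2*s - 2)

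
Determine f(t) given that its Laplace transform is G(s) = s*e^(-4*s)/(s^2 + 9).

f(t) = Heaviside(t - 4)*(cos(3*t - 12))

The factor e^(-4s) signals a time shift by c = 4 (second shifting theorem).
L{cos(3t)} = s/(s^2 + 9), so L^-1{s/(s^2 + 9)} = cos(3*t).
Hence the inverse is u(t - 4) times that function evaluated at t - 4.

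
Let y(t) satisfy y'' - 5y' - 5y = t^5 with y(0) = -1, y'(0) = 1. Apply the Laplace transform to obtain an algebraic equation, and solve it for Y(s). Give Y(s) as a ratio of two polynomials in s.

Y(s) = (-s^7 + 6*s^6 + 120)/(s^8 - 5*s^7 - 5*s^6)

Laplace-transform each side.
The derivative rules (L{y''} = s^2 Y - s·y(0) - y'(0) and L{y'} = sY - y(0), with y(0) = -1, y'(0) = 1) turn the left side into (s^2 - 5*s - 5)Y - (-s + 6).
The right side is L{t^5} = 120/s^6.
So (s^2 - 5*s - 5)Y = 120/s^6 + (-s + 6).
Isolate Y and clear denominators.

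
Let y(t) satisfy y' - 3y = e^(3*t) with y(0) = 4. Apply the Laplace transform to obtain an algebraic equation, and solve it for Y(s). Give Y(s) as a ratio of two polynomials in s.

Laplace-transform each side.
With L{y'} = sY - y(0) = sY - 4: the LHS transforms to (s - 3)Y - (4).
The right side is L{e^(3*t)} = 1/(s - 3).
So (s - 3)Y = 1/(s - 3) + (4).
Divide through and combine into a single rational function.

Y(s) = (4*s - 11)/(s^2 - 6*s + 9)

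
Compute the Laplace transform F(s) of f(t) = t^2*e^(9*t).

F(s) = 2/(s - 9)^3

L{e^(9t)} = 1/(s - 9).
Then apply L{t^2·g(t)} = (-1)^2 d^2/ds^2[G(s)] with G(s) = 1/(s - 9):
differentiating 2 times and applying the sign gives 2/(s - 9)^3.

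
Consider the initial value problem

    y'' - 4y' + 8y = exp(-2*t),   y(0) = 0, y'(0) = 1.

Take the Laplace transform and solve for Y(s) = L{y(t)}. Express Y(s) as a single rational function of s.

Apply the Laplace transform to the equation.
The derivative rules (L{y''} = s^2 Y - s·y(0) - y'(0) and L{y'} = sY - y(0), with y(0) = 0, y'(0) = 1) turn the left side into (s^2 - 4*s + 8)Y - (1).
The right side is L{exp(-2*t)} = 1/(s + 2).
So (s^2 - 4*s + 8)Y = 1/(s + 2) + (1).
Divide through and combine into a single rational function.

Y(s) = (s + 3)/(s^3 - 2*s^2 + 16)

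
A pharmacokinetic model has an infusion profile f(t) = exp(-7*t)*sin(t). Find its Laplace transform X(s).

X(s) = 1/((s + 7)^2 + 1)

L{sin(t)} = 1/(s^2 + 1).
By the first shifting theorem, multiplying by e^(-7t) replaces s with s + 7.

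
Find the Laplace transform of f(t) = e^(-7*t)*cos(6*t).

(s + 7)/((s + 7)^2 + 36)

L{cos(6t)} = s/(s^2 + 36).
By the first shifting theorem, multiplying by e^(-7t) replaces s with s + 7.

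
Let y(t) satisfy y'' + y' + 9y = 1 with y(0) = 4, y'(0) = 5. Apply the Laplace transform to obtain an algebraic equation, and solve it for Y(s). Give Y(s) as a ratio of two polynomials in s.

Transform both sides with L{·}.
The derivative rules (L{y''} = s^2 Y - s·y(0) - y'(0) and L{y'} = sY - y(0), with y(0) = 4, y'(0) = 5) turn the left side into (s^2 + s + 9)Y - (4*s + 9).
The right side is L{1} = 1/s.
So (s^2 + s + 9)Y = 1/s + (4*s + 9).
Divide through and combine into a single rational function.

Y(s) = (4*s^2 + 9*s + 1)/(s^3 + s^2 + 9*s)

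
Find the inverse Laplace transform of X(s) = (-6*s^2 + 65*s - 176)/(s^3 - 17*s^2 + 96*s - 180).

-2*t*exp(6*t) - 5*exp(6*t) - exp(5*t)

Factor the denominator: s^3 - 17*s^2 + 96*s - 180 = (s - 6)^2*(s - 5).
Partial fraction decomposition gives [-5/(s - 6)] + [-2/(s - 6)^2] + [-1/(s - 5)].
Invert each term: -5/(s - 6) ↔ -5e^(6t); -2/(s - 6)^2 ↔ -2t·e^(6t); -1/(s - 5) ↔ -e^(5t).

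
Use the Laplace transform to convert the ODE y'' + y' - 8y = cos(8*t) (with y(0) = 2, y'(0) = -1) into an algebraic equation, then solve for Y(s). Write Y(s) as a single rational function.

Y(s) = (2*s^3 + s^2 + 129*s + 64)/(s^4 + s^3 + 56*s^2 + 64*s - 512)

Take the Laplace transform of both sides.
With L{y''} = s^2 Y - s·y(0) - y'(0) and L{y'} = sY - y(0), with y(0) = 2, y'(0) = -1: the LHS transforms to (s^2 + s - 8)Y - (2*s + 1).
The right side is L{cos(8*t)} = s/(s^2 + 64).
So (s^2 + s - 8)Y = s/(s^2 + 64) + (2*s + 1).
Divide through and combine into a single rational function.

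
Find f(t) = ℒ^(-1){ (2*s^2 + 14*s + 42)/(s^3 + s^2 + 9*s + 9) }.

f(t) = 5*sin(3*t) - cos(3*t) + 3*exp(-t)

Factor the denominator: s^3 + s^2 + 9*s + 9 = (s + 1)*(s^2 + 9).
Partial fraction decomposition gives [3/(s + 1)] + [-s/(s^2 + 9)] + [15/(s^2 + 9)].
Invert each term: 3/(s + 1) ↔ 3e^(-t); -1·s/(s^2 + 9) ↔ -cos(3t); 5·3/(s^2 + 9) ↔ 5sin(3t).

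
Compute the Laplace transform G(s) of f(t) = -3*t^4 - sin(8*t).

G(s) = -8/(s^2 + 64) - 72/s^5

Apply the Laplace transform termwise.
(-3)·[L{t^4} = 4!/s^5 = 24/s^5]; (-1)·[L{sin(8t)} = 8/(s^2 + 64)].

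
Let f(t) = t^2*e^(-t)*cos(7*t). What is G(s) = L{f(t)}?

G(s) = 2*(s + 1)*(s^2 + 2*s - 146)/(s^2 + 2*s + 50)^3

L{cos(7t)} = s/(s^2 + 49).
Multiplying by e^(-t) shifts s → s + 1, so L{e^(-t)*cos(7*t)} = (s + 1)/((s + 1)^2 + 49).
Then apply L{t^2·g(t)} = (-1)^2 d^2/ds^2[H(s)] with H(s) = (s + 1)/((s + 1)^2 + 49):
differentiating 2 times and applying the sign gives 2*(s + 1)*(s^2 + 2*s - 146)/(s^2 + 2*s + 50)^3.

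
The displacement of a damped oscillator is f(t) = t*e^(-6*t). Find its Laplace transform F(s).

F(s) = (s + 6)^(-2)

L{e^(-6t)} = 1/(s + 6).
Then apply L{t·g(t)} = -d/ds[G(s)] with G(s) = 1/(s + 6):
differentiating 1 time and applying the sign gives (s + 6)^(-2).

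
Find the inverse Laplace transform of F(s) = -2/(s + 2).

Since L{e^(-2t)} = 1/(s + 2), the inverse is exp(-2*t), scaled by -2.

-2*exp(-2*t)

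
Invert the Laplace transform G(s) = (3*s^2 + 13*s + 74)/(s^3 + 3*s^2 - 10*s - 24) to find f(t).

Factor the denominator: s^3 + 3*s^2 - 10*s - 24 = (s - 3)*(s + 2)*(s + 4).
Partial fraction decomposition gives [5/(s + 4)] + [-6/(s + 2)] + [4/(s - 3)].
Invert each term: 5/(s + 4) ↔ 5e^(-4t); -6/(s + 2) ↔ -6e^(-2t); 4/(s - 3) ↔ 4e^(3t).

f(t) = 4*exp(3*t) - 6*exp(-2*t) + 5*exp(-4*t)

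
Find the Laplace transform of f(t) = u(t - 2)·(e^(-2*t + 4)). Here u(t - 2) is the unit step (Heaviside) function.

By the second shifting theorem, L{u(t - c)·g(t - c)} = e^(-cs)·G(s) with c = 2 and G(s) = L{g(t)}.
L{e^(-2t)} = 1/(s + 2).

exp(-2*s)/(s + 2)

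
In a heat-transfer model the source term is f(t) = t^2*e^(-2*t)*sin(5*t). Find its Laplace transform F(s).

F(s) = 10*(3*s^2 + 12*s - 13)/(s^2 + 4*s + 29)^3

L{sin(5t)} = 5/(s^2 + 25).
Multiplying by e^(-2t) shifts s → s + 2, so L{e^(-2*t)*sin(5*t)} = 5/((s + 2)^2 + 25).
Then apply L{t^2·g(t)} = (-1)^2 d^2/ds^2[G(s)] with G(s) = 5/((s + 2)^2 + 25):
differentiating 2 times and applying the sign gives 10*(3*s^2 + 12*s - 13)/(s^2 + 4*s + 29)^3.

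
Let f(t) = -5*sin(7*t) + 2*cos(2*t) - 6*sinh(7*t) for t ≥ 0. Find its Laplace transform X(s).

By linearity of the Laplace transform, transform each term separately.
(-5)·[L{sin(7t)} = 7/(s^2 + 49)]; (-6)·[L{sinh(7t)} = 7/(s^2 - 49)]; (2)·[L{cos(2t)} = s/(s^2 + 4)].

X(s) = 2*s/(s^2 + 4) - 35/(s^2 + 49) - 42/(s^2 - 49)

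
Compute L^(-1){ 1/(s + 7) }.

exp(-7*t)

Since L{e^(-7t)} = 1/(s + 7), the inverse is e^(-7*t).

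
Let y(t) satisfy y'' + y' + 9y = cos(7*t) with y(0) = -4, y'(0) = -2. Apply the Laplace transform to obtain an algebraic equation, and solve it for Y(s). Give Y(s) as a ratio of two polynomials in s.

Y(s) = (-4*s^3 - 6*s^2 - 195*s - 294)/(s^4 + s^3 + 58*s^2 + 49*s + 441)

Transform both sides with L{·}.
The derivative rules (L{y''} = s^2 Y - s·y(0) - y'(0) and L{y'} = sY - y(0), with y(0) = -4, y'(0) = -2) turn the left side into (s^2 + s + 9)Y - (-4*s - 6).
The right side is L{cos(7*t)} = s/(s^2 + 49).
So (s^2 + s + 9)Y = s/(s^2 + 49) + (-4*s - 6).
Solve for Y(s) and write it as one ratio of polynomials.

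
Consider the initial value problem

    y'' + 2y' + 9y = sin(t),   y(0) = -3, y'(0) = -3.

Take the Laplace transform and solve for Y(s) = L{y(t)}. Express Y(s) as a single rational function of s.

Transform both sides with L{·}.
With L{y''} = s^2 Y - s·y(0) - y'(0) and L{y'} = sY - y(0), with y(0) = -3, y'(0) = -3: the LHS transforms to (s^2 + 2*s + 9)Y - (-3*s - 9).
The right side is L{sin(t)} = 1/(s^2 + 1).
So (s^2 + 2*s + 9)Y = 1/(s^2 + 1) + (-3*s - 9).
Divide through and combine into a single rational function.

Y(s) = (-3*s^3 - 9*s^2 - 3*s - 8)/(s^4 + 2*s^3 + 10*s^2 + 2*s + 9)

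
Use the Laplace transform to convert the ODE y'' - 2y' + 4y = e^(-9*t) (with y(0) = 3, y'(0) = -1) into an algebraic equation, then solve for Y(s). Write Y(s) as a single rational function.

Transform both sides with L{·}.
The derivative rules (L{y''} = s^2 Y - s·y(0) - y'(0) and L{y'} = sY - y(0), with y(0) = 3, y'(0) = -1) turn the left side into (s^2 - 2*s + 4)Y - (3*s - 7).
The right side is L{e^(-9*t)} = 1/(s + 9).
So (s^2 - 2*s + 4)Y = 1/(s + 9) + (3*s - 7).
Isolate Y and clear denominators.

Y(s) = (3*s^2 + 20*s - 62)/(s^3 + 7*s^2 - 14*s + 36)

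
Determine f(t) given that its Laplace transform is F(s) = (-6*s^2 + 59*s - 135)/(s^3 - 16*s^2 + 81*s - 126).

f(t) = -4*exp(7*t) - exp(6*t) - exp(3*t)

Factor the denominator: s^3 - 16*s^2 + 81*s - 126 = (s - 7)*(s - 6)*(s - 3).
Partial fraction decomposition gives [-1/(s - 6)] + [-1/(s - 3)] + [-4/(s - 7)].
Invert each term: -1/(s - 6) ↔ -e^(6t); -1/(s - 3) ↔ -e^(3t); -4/(s - 7) ↔ -4e^(7t).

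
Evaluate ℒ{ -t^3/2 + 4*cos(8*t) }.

4*s/(s^2 + 64) - 3/s^4

The transform is linear, so treat each term independently.
(-1/2)·[L{t^3} = 3!/s^4 = 6/s^4]; (4)·[L{cos(8t)} = s/(s^2 + 64)].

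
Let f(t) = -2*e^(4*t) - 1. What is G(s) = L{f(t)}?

G(s) = -2/(s - 4) - 1/s

Apply the Laplace transform termwise.
(-2)·[L{e^(4t)} = 1/(s - 4)]; L{-1} = -1/s.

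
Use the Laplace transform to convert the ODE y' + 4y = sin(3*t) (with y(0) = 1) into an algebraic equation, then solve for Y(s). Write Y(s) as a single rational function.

Laplace-transform each side.
Using L{y'} = sY - y(0) = sY - 1, the left side becomes (s + 4)Y - (1).
The right side is L{sin(3*t)} = 3/(s^2 + 9).
So (s + 4)Y = 3/(s^2 + 9) + (1).
Divide through and combine into a single rational function.

Y(s) = (s^2 + 12)/(s^3 + 4*s^2 + 9*s + 36)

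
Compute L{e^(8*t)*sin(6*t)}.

6/((s - 8)^2 + 36)

L{sin(6t)} = 6/(s^2 + 36).
By the first shifting theorem, multiplying by e^(8t) replaces s with s - 8.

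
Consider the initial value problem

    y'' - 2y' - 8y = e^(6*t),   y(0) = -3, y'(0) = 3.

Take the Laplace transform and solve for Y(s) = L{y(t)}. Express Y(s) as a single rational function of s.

Y(s) = (-3*s^2 + 27*s - 53)/(s^3 - 8*s^2 + 4*s + 48)

Apply the Laplace transform to the equation.
With L{y''} = s^2 Y - s·y(0) - y'(0) and L{y'} = sY - y(0), with y(0) = -3, y'(0) = 3: the LHS transforms to (s^2 - 2*s - 8)Y - (-3*s + 9).
The right side is L{e^(6*t)} = 1/(s - 6).
So (s^2 - 2*s - 8)Y = 1/(s - 6) + (-3*s + 9).
Isolate Y and clear denominators.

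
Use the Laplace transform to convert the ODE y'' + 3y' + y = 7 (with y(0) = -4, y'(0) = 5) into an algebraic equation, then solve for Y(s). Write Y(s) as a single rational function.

Y(s) = (-4*s^2 - 7*s + 7)/(s^3 + 3*s^2 + s)

Apply the Laplace transform to the equation.
With L{y''} = s^2 Y - s·y(0) - y'(0) and L{y'} = sY - y(0), with y(0) = -4, y'(0) = 5: the LHS transforms to (s^2 + 3*s + 1)Y - (-4*s - 7).
The right side is L{7} = 7/s.
So (s^2 + 3*s + 1)Y = 7/s + (-4*s - 7).
Solve for Y(s) and write it as one ratio of polynomials.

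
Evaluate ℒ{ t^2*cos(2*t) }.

2*s*(s^2 - 12)/(s^2 + 4)^3

L{cos(2t)} = s/(s^2 + 4).
Then apply L{t^2·g(t)} = (-1)^2 d^2/ds^2[G(s)] with G(s) = s/(s^2 + 4):
differentiating 2 times and applying the sign gives 2*s*(s^2 - 12)/(s^2 + 4)^3.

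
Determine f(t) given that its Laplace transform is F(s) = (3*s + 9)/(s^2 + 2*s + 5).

Complete the square in the denominator: s^2 + 2*s + 5 = (s + 1)^2 + 2^2.
Split the numerator to match: 3*s + 9 = 3·(s + 1) + 3·2.
Invert each term: 3·(s + 1)/((s + 1)^2 + 4) ↔ 3e^(-t)cos(2t); 3·2/((s + 1)^2 + 4) ↔ 3e^(-t)sin(2t).

f(t) = 3*exp(-t)*sin(2*t) + 3*exp(-t)*cos(2*t)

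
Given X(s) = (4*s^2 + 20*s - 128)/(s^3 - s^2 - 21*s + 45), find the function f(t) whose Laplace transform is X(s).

Factor the denominator: s^3 - s^2 - 21*s + 45 = (s - 3)^2*(s + 5).
Partial fraction decomposition gives [6/(s - 3)] + [-4/(s - 3)^2] + [-2/(s + 5)].
Invert each term: 6/(s - 3) ↔ 6e^(3t); -4/(s - 3)^2 ↔ -4t·e^(3t); -2/(s + 5) ↔ -2e^(-5t).

f(t) = -4*t*exp(3*t) + 6*exp(3*t) - 2*exp(-5*t)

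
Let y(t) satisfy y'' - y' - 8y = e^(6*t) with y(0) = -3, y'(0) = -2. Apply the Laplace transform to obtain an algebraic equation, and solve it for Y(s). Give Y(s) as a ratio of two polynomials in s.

Laplace-transform each side.
The derivative rules (L{y''} = s^2 Y - s·y(0) - y'(0) and L{y'} = sY - y(0), with y(0) = -3, y'(0) = -2) turn the left side into (s^2 - s - 8)Y - (-3*s + 1).
The right side is L{e^(6*t)} = 1/(s - 6).
So (s^2 - s - 8)Y = 1/(s - 6) + (-3*s + 1).
Isolate Y and clear denominators.

Y(s) = (-3*s^2 + 19*s - 5)/(s^3 - 7*s^2 - 2*s + 48)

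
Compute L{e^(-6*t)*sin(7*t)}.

L{sin(7t)} = 7/(s^2 + 49).
By the first shifting theorem, multiplying by e^(-6t) replaces s with s + 6.

7/((s + 6)^2 + 49)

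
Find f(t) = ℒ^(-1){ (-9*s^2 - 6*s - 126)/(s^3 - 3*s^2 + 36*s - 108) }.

f(t) = -5*exp(3*t) - 3*sin(6*t) - 4*cos(6*t)

Factor the denominator: s^3 - 3*s^2 + 36*s - 108 = (s - 3)*(s^2 + 36).
Partial fraction decomposition gives [-5/(s - 3)] + [-4*s/(s^2 + 36)] + [-18/(s^2 + 36)].
Invert each term: -5/(s - 3) ↔ -5e^(3t); -4·s/(s^2 + 36) ↔ -4cos(6t); -3·6/(s^2 + 36) ↔ -3sin(6t).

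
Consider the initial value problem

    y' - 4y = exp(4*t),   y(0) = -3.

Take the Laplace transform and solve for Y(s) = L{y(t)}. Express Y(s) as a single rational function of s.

Laplace-transform each side.
Using L{y'} = sY - y(0) = sY - (-3), the left side becomes (s - 4)Y - (-3).
The right side is L{exp(4*t)} = 1/(s - 4).
So (s - 4)Y = 1/(s - 4) + (-3).
Solve for Y(s) and write it as one ratio of polynomials.

Y(s) = (-3*s + 13)/(s^2 - 8*s + 16)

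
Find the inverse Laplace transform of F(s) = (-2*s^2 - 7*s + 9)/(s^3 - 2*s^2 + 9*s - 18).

-exp(2*t) - 3*sin(3*t) - cos(3*t)

Factor the denominator: s^3 - 2*s^2 + 9*s - 18 = (s - 2)*(s^2 + 9).
Partial fraction decomposition gives [-1/(s - 2)] + [-s/(s^2 + 9)] + [-9/(s^2 + 9)].
Invert each term: -1/(s - 2) ↔ -e^(2t); -1·s/(s^2 + 9) ↔ -cos(3t); -3·3/(s^2 + 9) ↔ -3sin(3t).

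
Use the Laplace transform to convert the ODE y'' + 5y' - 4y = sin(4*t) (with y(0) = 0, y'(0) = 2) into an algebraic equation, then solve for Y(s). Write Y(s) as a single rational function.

Laplace-transform each side.
The derivative rules (L{y''} = s^2 Y - s·y(0) - y'(0) and L{y'} = sY - y(0), with y(0) = 0, y'(0) = 2) turn the left side into (s^2 + 5*s - 4)Y - (2).
The right side is L{sin(4*t)} = 4/(s^2 + 16).
So (s^2 + 5*s - 4)Y = 4/(s^2 + 16) + (2).
Solve for Y(s) and write it as one ratio of polynomials.

Y(s) = (2*s^2 + 36)/(s^4 + 5*s^3 + 12*s^2 + 80*s - 64)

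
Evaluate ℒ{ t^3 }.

6/s^4

L{t^3} = 3!/s^4 = 6/s^4.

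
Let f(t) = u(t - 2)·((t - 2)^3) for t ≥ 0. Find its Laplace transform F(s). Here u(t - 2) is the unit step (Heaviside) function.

By the second shifting theorem, L{u(t - c)·g(t - c)} = e^(-cs)·G(s) with c = 2 and G(s) = L{g(t)}.
L{t^3} = 3!/s^4 = 6/s^4.

F(s) = 6*exp(-2*s)/s^4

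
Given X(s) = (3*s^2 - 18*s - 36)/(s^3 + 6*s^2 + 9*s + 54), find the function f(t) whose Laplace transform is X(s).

Factor the denominator: s^3 + 6*s^2 + 9*s + 54 = (s + 6)*(s^2 + 9).
Partial fraction decomposition gives [4/(s + 6)] + [-s/(s^2 + 9)] + [-12/(s^2 + 9)].
Invert each term: 4/(s + 6) ↔ 4e^(-6t); -1·s/(s^2 + 9) ↔ -cos(3t); -4·3/(s^2 + 9) ↔ -4sin(3t).

f(t) = -4*sin(3*t) - cos(3*t) + 4*exp(-6*t)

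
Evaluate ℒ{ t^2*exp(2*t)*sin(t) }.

2*(3*s^2 - 12*s + 11)/(s^2 - 4*s + 5)^3

L{sin(t)} = 1/(s^2 + 1).
Multiplying by e^(2t) shifts s → s - 2, so L{exp(2*t)*sin(t)} = 1/((s - 2)^2 + 1).
Then apply L{t^2·g(t)} = (-1)^2 d^2/ds^2[H(s)] with H(s) = 1/((s - 2)^2 + 1):
differentiating 2 times and applying the sign gives 2*(3*s^2 - 12*s + 11)/(s^2 - 4*s + 5)^3.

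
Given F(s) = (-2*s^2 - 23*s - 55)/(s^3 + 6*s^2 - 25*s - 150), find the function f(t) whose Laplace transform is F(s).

f(t) = -2*exp(5*t) - exp(-5*t) + exp(-6*t)

Factor the denominator: s^3 + 6*s^2 - 25*s - 150 = (s - 5)*(s + 5)*(s + 6).
Partial fraction decomposition gives [1/(s + 6)] + [-1/(s + 5)] + [-2/(s - 5)].
Invert each term: 1/(s + 6) ↔ e^(-6t); -1/(s + 5) ↔ -e^(-5t); -2/(s - 5) ↔ -2e^(5t).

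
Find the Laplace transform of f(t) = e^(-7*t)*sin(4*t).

4/((s + 7)^2 + 16)

L{sin(4t)} = 4/(s^2 + 16).
By the first shifting theorem, multiplying by e^(-7t) replaces s with s + 7.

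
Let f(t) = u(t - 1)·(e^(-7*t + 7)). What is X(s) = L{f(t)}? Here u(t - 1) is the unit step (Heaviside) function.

X(s) = exp(-s)/(s + 7)

By the second shifting theorem, L{u(t - c)·g(t - c)} = e^(-cs)·G(s) with c = 1 and G(s) = L{g(t)}.
L{e^(-7t)} = 1/(s + 7).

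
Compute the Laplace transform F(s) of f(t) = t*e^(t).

F(s) = (s - 1)^(-2)

L{e^(t)} = 1/(s - 1).
Then apply L{t·g(t)} = -d/ds[G(s)] with G(s) = 1/(s - 1):
differentiating 1 time and applying the sign gives (s - 1)^(-2).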